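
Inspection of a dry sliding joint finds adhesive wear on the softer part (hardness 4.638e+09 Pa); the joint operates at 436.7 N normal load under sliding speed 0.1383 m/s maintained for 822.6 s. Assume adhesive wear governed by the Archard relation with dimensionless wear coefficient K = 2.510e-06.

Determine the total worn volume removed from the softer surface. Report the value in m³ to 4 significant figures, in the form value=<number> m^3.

The algebra carries full precision; intermediates are shown rounded, and one last rounding, at four significant digits.
Convert: Distance L = v·t = 0.1383 m/s × 822.6 s = 113.8 m.
Collected in SI base units: W = 436.7 N, H = 4.638e+09 Pa, K = 2.510e-06.
Volume removed: V = K·W·L/H = 2.510e-06 · 436.7 · 113.8 / 4.638e+09 = 2.689e-11 m³.

value=2.689e-11 m^3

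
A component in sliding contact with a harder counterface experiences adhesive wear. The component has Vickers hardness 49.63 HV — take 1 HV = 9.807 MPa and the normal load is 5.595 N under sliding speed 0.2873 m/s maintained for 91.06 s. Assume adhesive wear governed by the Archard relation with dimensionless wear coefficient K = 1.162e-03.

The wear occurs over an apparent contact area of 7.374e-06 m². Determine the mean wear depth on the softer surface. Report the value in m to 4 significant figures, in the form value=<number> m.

The intermediates are displayed rounded — the computation holds full precision; a lone final rounding: four significant digits.
Convert: The distance L = v·t = 0.2873 m/s × 91.06 s = 26.16 m.
Convert: Hardness H = 49.63 HV × 9.807 MPa/HV = 486.7 MPa = 4.867e+08 Pa.
In SI base units: W = 5.595 N, H = 4.867e+08 Pa, K = 1.162e-03.
The Archard volume V = K·W·L/H = 1.162e-03 · 5.595 · 26.16 / 4.867e+08 = 3.495e-10 m³.
Wear depth h = V/A = 3.495e-10 / 7.374e-06 = 4.739e-05 m.

value=4.739e-05 m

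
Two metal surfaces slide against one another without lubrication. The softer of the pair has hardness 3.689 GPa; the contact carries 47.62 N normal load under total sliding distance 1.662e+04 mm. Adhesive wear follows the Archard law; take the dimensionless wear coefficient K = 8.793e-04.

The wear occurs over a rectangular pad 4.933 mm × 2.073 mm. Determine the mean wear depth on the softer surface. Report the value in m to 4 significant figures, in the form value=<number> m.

value=1.845e-05 m

Intermediate values are printed rounded; the computation carries full float precision, and rounded just once to 4 significant digits.
Total distance L = 1.662e+04 mm = 16.62 m.
Hardness H = 3.689 GPa = 3.689e+09 Pa.
Pad sides 4.933 mm × 2.073 mm = 0.004933 m × 0.002073 m. Contact area A = 0.004933 m × 0.002073 m = 1.023e-05 m².
Expressed in SI base units: W = 47.62 N, H = 3.689e+09 Pa, K = 8.793e-04.
By Archard's law, V = K·W·L/H = 8.793e-04 · 47.62 · 16.62 / 3.689e+09 = 1.886e-10 m³.
Depth h = V/A = 1.886e-10 / 1.023e-05 = 1.845e-05 m.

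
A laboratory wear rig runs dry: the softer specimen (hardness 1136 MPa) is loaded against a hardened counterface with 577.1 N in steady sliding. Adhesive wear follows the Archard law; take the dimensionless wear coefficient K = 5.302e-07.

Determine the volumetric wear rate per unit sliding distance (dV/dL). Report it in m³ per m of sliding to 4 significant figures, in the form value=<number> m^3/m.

All working math runs at full float precision — intermediate values are shown rounded. Rounded just once: four significant digits.
Convert: Hardness H = 1136 MPa = 1.136e+09 Pa.
In SI base units: W = 577.1 N, H = 1.136e+09 Pa, K = 5.302e-07.
Rate of wear dV/dL = K·W/H: 5.302e-07 · 577.1 / 1.136e+09 = 2.693e-13 m³/m.

value=2.693e-13 m^3/m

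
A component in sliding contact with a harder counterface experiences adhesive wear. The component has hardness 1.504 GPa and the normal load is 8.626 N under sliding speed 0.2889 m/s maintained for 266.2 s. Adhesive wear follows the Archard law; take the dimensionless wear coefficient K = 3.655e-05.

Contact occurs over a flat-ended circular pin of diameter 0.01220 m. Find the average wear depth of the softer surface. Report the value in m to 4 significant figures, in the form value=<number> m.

value=1.379e-07 m

The intermediates are printed rounded, and all working math keeps full precision; a lone final rounding to four significant digits.
Convert: Distance covered L = v·t = 0.2889 m/s × 266.2 s = 76.91 m.
Convert: Hardness H = 1.504 GPa = 1.504e+09 Pa.
Convert: Contact area A = π·d²/4 = π·(0.01220 m)²/4 = 1.169e-04 m².
In SI base units: W = 8.626 N, H = 1.504e+09 Pa, K = 3.655e-05.
Wear volume V = K·W·L/H = 3.655e-05 · 8.626 · 76.91 / 1.504e+09 = 1.612e-11 m³.
Depth of wear h = V/A = 1.612e-11 / 1.169e-04 = 1.379e-07 m.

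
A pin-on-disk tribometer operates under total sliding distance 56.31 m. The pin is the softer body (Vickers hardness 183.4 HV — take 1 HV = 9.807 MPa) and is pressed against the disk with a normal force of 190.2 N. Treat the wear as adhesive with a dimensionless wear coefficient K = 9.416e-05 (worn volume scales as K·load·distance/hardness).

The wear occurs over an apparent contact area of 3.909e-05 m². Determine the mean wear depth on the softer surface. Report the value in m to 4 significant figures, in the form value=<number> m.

value=1.434e-05 m

The intermediates are shown rounded. All arithmetic runs at full precision, and rounded once at the end: 4 significant figures.
Hardness H = 183.4 HV × 9.807 MPa/HV = 1799 MPa = 1.799e+09 Pa.
In SI base units: W = 190.2 N, H = 1.799e+09 Pa, K = 9.416e-05.
Archard relation: V = K·W·L/H = 9.416e-05 · 190.2 · 56.31 / 1.799e+09 = 5.607e-10 m³.
Wear depth h = V/A = 5.607e-10 / 3.909e-05 = 1.434e-05 m.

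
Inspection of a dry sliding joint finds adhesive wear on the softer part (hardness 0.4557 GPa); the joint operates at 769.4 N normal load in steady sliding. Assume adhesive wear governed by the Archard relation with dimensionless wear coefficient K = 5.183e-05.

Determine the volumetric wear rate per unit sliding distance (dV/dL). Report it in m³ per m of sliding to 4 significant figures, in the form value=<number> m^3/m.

Intermediate values are printed rounded, and the algebra holds exact precision — rounded just once, at four significant digits.
Hardness H = 0.4557 GPa = 4.557e+08 Pa.
Collected in SI base units: W = 769.4 N, H = 4.557e+08 Pa, K = 5.183e-05.
Sliding wear rate dV/dL = K·W/H — distance-free: 5.183e-05 · 769.4 / 4.557e+08 = 8.751e-11 m³/m.

value=8.751e-11 m^3/m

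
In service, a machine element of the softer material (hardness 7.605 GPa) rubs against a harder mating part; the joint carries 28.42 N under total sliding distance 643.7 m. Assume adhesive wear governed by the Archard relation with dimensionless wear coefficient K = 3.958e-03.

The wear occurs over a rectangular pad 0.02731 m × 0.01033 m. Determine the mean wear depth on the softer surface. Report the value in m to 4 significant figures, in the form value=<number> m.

The algebra maintains full precision; intermediates are shown rounded; rounded once at the end, at 4 significant figures.
Convert: Hardness H = 7.605 GPa = 7.605e+09 Pa.
Convert: Contact area A = 0.02731 m × 0.01033 m = 2.821e-04 m².
In SI base units: W = 28.42 N, H = 7.605e+09 Pa, K = 3.958e-03.
Wear volume V = K·W·L/H = 3.958e-03 · 28.42 · 643.7 / 7.605e+09 = 9.521e-09 m³.
Depth h = V/A = 9.521e-09 / 2.821e-04 = 3.375e-05 m.

value=3.375e-05 m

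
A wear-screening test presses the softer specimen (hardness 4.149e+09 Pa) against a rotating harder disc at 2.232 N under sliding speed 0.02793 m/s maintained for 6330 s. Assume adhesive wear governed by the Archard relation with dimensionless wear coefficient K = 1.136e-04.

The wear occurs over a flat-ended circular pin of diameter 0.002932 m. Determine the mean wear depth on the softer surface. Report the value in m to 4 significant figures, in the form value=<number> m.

value=1.600e-06 m

Quoted intermediates are rounded, and each operation maintains full precision, and rounded once at the end to four significant figures.
Sliding distance L = v·t = 0.02793 m/s × 6330 s = 176.8 m.
Contact area A = π·d²/4 = π·(0.002932 m)²/4 = 6.752e-06 m².
In SI base units, W = 2.232 N, H = 4.149e+09 Pa, K = 1.136e-04.
Archard volume V = K·W·L/H = 1.136e-04 · 2.232 · 176.8 / 4.149e+09 = 1.080e-11 m³.
Depth of wear h = V/A = 1.080e-11 / 6.752e-06 = 1.600e-06 m.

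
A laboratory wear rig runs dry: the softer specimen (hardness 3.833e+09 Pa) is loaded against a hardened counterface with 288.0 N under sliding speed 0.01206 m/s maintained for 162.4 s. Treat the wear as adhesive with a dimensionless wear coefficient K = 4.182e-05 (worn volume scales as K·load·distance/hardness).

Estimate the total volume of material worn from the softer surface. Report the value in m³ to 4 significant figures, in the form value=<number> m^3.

value=6.154e-12 m^3

All working math holds full precision; the intermediates appear rounded; a lone final rounding to 4 significant figures.
The distance L = v·t = 0.01206 m/s × 162.4 s = 1.959 m.
As SI base values: W = 288.0 N, H = 3.833e+09 Pa, K = 4.182e-05.
Volume removed: V = K·W·L/H = 4.182e-05 · 288.0 · 1.959 / 3.833e+09 = 6.154e-12 m³.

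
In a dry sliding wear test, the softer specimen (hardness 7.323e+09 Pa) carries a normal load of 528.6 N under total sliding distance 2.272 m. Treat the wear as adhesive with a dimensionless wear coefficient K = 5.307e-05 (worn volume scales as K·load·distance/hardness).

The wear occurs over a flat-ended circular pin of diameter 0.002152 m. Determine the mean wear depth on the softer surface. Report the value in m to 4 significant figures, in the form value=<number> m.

value=2.393e-06 m

Intermediates are printed rounded. The algebra keeps exact precision; rounded just once: 4 significant digits.
Contact area A = π·d²/4 = π·(0.002152 m)²/4 = 3.637e-06 m².
In SI base units, W = 528.6 N, H = 7.323e+09 Pa, K = 5.307e-05.
By Archard's law, V = K·W·L/H = 5.307e-05 · 528.6 · 2.272 / 7.323e+09 = 8.704e-12 m³.
Mean depth h = V/A = 8.704e-12 / 3.637e-06 = 2.393e-06 m.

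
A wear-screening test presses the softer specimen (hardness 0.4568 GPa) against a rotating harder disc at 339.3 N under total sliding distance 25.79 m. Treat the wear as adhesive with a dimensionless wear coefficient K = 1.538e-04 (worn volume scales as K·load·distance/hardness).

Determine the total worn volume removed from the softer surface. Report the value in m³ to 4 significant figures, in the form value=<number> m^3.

value=2.946e-09 m^3

Intermediate values are printed rounded; each operation runs at full float precision — one last rounding: 4 significant digits.
Convert: Hardness H = 0.4568 GPa = 4.568e+08 Pa.
Collected in SI base units: W = 339.3 N, H = 4.568e+08 Pa, K = 1.538e-04.
Wear volume V = K·W·L/H = 1.538e-04 · 339.3 · 25.79 / 4.568e+08 = 2.946e-09 m³.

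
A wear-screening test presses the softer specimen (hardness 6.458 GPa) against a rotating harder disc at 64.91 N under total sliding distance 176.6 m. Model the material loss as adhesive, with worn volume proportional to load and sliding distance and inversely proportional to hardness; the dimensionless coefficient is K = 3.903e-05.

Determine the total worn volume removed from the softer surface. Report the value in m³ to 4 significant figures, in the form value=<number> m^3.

All working math runs at full precision; printed values are rounded — a single final rounding, at four significant figures.
Hardness H = 6.458 GPa = 6.458e+09 Pa.
In SI base units: W = 64.91 N, H = 6.458e+09 Pa, K = 3.903e-05.
Archard volume V = K·W·L/H = 3.903e-05 · 64.91 · 176.6 / 6.458e+09 = 6.928e-11 m³.

value=6.928e-11 m^3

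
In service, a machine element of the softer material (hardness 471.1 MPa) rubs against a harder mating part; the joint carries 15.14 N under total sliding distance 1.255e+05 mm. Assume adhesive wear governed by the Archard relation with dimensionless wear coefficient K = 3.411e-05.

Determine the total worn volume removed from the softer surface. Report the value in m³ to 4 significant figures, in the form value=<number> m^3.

The intermediates are shown rounded, and the computation holds exact precision; one final rounding, at 4 significant figures.
Convert: Sliding distance L = 1.255e+05 mm = 125.5 m.
Convert: Hardness H = 471.1 MPa = 4.711e+08 Pa.
In SI base units, W = 15.14 N, H = 4.711e+08 Pa, K = 3.411e-05.
Worn volume V = K·W·L/H = 3.411e-05 · 15.14 · 125.5 / 4.711e+08 = 1.376e-10 m³.

value=1.376e-10 m^3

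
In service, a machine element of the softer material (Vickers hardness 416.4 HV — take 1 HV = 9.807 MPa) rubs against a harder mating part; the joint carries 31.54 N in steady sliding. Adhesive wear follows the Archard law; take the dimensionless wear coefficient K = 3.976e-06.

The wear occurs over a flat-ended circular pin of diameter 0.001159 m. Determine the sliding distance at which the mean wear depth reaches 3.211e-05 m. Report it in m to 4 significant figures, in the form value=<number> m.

value=1103 m

All working math carries exact precision, and the intermediates are shown rounded — rounded just once to 4 significant digits.
Hardness H = 416.4 HV × 9.807 MPa/HV = 4084 MPa = 4.084e+09 Pa.
Contact area A = π·d²/4 = π·(0.001159 m)²/4 = 1.055e-06 m².
SI base units throughout: W = 31.54 N, H = 4.084e+09 Pa, K = 3.976e-06.
Volume at the limit: V_lim = h_lim·A = 3.211e-05 · 1.055e-06 = 3.388e-11 m³.
Inverting, life L = V_lim·H/(K·W) = 3.388e-11 · 4.084e+09 / (3.976e-06 · 31.54) = 1103 m.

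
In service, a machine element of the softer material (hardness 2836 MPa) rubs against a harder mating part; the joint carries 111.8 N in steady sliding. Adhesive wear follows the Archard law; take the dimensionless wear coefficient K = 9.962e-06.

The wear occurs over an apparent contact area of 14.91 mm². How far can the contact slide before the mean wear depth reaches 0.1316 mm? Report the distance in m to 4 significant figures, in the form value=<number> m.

Quoted intermediates are rounded — every step keeps full precision. Rounded just once: four significant digits.
Hardness H = 2836 MPa = 2.836e+09 Pa.
Contact area A = 14.91 mm² = 1.491e-05 m².
Depth limit h_lim = 0.1316 mm = 1.316e-04 m.
Expressed in SI base units: W = 111.8 N, H = 2.836e+09 Pa, K = 9.962e-06.
Wearable volume V_lim = h_lim·A = 1.316e-04 · 1.491e-05 = 1.962e-09 m³.
Life L = V_lim·H/(K·W) = 1.962e-09 · 2.836e+09 / (9.962e-06 · 111.8) = 4996 m.

value=4996 m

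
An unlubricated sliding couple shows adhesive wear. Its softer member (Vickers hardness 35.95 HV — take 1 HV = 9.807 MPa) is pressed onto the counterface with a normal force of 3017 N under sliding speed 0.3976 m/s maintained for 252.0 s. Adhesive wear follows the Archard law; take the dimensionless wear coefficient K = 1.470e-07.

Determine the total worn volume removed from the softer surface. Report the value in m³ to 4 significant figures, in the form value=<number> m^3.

value=1.260e-10 m^3

Every step runs at full float precision; quoted intermediates are rounded; one final rounding to four significant figures.
Distance L = v·t = 0.3976 m/s × 252.0 s = 100.2 m.
Hardness H = 35.95 HV × 9.807 MPa/HV = 352.6 MPa = 3.526e+08 Pa.
In SI base units: W = 3017 N, H = 3.526e+08 Pa, K = 1.470e-07.
Volume removed: V = K·W·L/H = 1.470e-07 · 3017 · 100.2 / 3.526e+08 = 1.260e-10 m³.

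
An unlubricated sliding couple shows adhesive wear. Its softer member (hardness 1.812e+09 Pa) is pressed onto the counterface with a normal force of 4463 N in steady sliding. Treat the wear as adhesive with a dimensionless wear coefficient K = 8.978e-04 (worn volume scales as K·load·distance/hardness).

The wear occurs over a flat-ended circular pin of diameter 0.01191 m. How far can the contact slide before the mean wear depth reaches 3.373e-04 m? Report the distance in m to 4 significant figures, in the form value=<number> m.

Intermediate values are displayed rounded — all working math carries full precision. Rounded just once to 4 significant digits.
Contact area A = π·d²/4 = π·(0.01191 m)²/4 = 1.114e-04 m².
Working in SI base units: W = 4463 N, H = 1.812e+09 Pa, K = 8.978e-04.
At the depth limit, V_lim = h_lim·A = 3.373e-04 · 1.114e-04 = 3.758e-08 m³.
Thus life L = V_lim·H/(K·W) = 3.758e-08 · 1.812e+09 / (8.978e-04 · 4463) = 16.99 m.

value=16.99 m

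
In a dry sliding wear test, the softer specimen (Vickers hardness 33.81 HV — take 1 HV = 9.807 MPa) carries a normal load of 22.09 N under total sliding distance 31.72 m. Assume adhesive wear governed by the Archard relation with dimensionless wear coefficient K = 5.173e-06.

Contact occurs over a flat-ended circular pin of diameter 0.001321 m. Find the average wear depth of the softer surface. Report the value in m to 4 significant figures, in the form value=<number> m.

value=7.976e-06 m

All arithmetic carries full precision. Shown intermediates are rounded, and one final rounding to four significant figures.
Hardness H = 33.81 HV × 9.807 MPa/HV = 331.6 MPa = 3.316e+08 Pa.
Contact area A = π·d²/4 = π·(0.001321 m)²/4 = 1.371e-06 m².
In SI base units: W = 22.09 N, H = 3.316e+08 Pa, K = 5.173e-06.
Wear volume V = K·W·L/H = 5.173e-06 · 22.09 · 31.72 / 3.316e+08 = 1.093e-11 m³.
Mean depth h = V/A = 1.093e-11 / 1.371e-06 = 7.976e-06 m.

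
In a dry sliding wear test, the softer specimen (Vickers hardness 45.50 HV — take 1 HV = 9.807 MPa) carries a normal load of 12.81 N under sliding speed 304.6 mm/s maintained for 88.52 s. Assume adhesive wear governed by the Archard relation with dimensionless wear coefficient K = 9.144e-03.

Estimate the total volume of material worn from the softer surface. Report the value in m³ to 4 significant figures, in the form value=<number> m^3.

value=7.078e-09 m^3

The computation runs at full precision; printed values are rounded — a lone final rounding, at four significant digits.
Sliding speed v = 304.6 mm/s = 0.3046 m/s. Total distance L = v·t = 0.3046 m/s × 88.52 s = 26.96 m.
Hardness H = 45.50 HV × 9.807 MPa/HV = 446.2 MPa = 4.462e+08 Pa.
Collected in SI base units: W = 12.81 N, H = 4.462e+08 Pa, K = 9.144e-03.
Archard relation: V = K·W·L/H = 9.144e-03 · 12.81 · 26.96 / 4.462e+08 = 7.078e-09 m³.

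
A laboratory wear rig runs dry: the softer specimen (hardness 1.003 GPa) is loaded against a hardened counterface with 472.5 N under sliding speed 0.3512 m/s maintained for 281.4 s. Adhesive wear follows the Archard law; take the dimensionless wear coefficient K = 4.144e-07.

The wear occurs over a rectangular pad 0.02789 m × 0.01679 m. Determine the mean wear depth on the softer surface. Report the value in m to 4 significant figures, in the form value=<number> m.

value=4.120e-08 m

Intermediates appear rounded. The computation maintains full precision, and a lone final rounding: four significant digits.
Convert: Distance covered L = v·t = 0.3512 m/s × 281.4 s = 98.83 m.
Convert: Hardness H = 1.003 GPa = 1.003e+09 Pa.
Convert: Contact area A = 0.02789 m × 0.01679 m = 4.683e-04 m².
In SI base units, W = 472.5 N, H = 1.003e+09 Pa, K = 4.144e-07.
Worn volume V = K·W·L/H = 4.144e-07 · 472.5 · 98.83 / 1.003e+09 = 1.929e-11 m³.
Depth of wear h = V/A = 1.929e-11 / 4.683e-04 = 4.120e-08 m.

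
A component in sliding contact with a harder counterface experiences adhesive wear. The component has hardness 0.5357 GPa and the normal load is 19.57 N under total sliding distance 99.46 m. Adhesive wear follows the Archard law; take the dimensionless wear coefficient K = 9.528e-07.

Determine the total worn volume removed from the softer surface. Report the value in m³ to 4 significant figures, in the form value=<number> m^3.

value=3.462e-12 m^3

The intermediates are printed rounded — every step carries full precision — rounded just once: 4 significant digits.
Hardness H = 0.5357 GPa = 5.357e+08 Pa.
In SI base units, W = 19.57 N, H = 5.357e+08 Pa, K = 9.528e-07.
Archard volume V = K·W·L/H = 9.528e-07 · 19.57 · 99.46 / 5.357e+08 = 3.462e-12 m³.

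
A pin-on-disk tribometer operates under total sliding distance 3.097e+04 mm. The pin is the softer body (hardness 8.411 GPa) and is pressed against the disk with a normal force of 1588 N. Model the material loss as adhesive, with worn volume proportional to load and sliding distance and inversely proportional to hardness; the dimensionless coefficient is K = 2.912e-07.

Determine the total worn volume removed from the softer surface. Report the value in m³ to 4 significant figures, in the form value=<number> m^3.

Each operation carries exact precision; intermediates appear rounded, and one last rounding to 4 significant digits.
The distance L = 3.097e+04 mm = 30.97 m.
Hardness H = 8.411 GPa = 8.411e+09 Pa.
Working in SI base units: W = 1588 N, H = 8.411e+09 Pa, K = 2.912e-07.
Worn volume V = K·W·L/H = 2.912e-07 · 1588 · 30.97 / 8.411e+09 = 1.703e-12 m³.

value=1.703e-12 m^3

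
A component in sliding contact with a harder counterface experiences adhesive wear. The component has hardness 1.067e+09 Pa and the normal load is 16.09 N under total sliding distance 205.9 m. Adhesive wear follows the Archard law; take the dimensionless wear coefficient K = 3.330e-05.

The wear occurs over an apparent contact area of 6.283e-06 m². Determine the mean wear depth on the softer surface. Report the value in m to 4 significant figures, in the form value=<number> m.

value=1.646e-05 m

Intermediates are printed rounded — all arithmetic keeps full precision, and rounded just once: 4 significant figures.
SI base units throughout: W = 16.09 N, H = 1.067e+09 Pa, K = 3.330e-05.
The Archard volume V = K·W·L/H = 3.330e-05 · 16.09 · 205.9 / 1.067e+09 = 1.034e-10 m³.
Mean depth h = V/A = 1.034e-10 / 6.283e-06 = 1.646e-05 m.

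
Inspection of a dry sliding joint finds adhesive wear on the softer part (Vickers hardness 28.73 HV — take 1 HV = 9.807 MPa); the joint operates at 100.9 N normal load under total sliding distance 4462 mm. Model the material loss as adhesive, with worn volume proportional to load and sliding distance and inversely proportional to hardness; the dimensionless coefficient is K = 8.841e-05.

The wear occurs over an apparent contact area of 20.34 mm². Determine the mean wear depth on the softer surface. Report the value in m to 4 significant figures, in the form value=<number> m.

The algebra runs at exact precision, and intermediate values appear rounded. Rounded once at the end: four significant figures.
The distance L = 4462 mm = 4.462 m.
Hardness H = 28.73 HV × 9.807 MPa/HV = 281.8 MPa = 2.818e+08 Pa.
Contact area A = 20.34 mm² = 2.034e-05 m².
Working in SI base units: W = 100.9 N, H = 2.818e+08 Pa, K = 8.841e-05.
Worn volume V = K·W·L/H = 8.841e-05 · 100.9 · 4.462 / 2.818e+08 = 1.413e-10 m³.
Depth of wear h = V/A = 1.413e-10 / 2.034e-05 = 6.945e-06 m.

value=6.945e-06 m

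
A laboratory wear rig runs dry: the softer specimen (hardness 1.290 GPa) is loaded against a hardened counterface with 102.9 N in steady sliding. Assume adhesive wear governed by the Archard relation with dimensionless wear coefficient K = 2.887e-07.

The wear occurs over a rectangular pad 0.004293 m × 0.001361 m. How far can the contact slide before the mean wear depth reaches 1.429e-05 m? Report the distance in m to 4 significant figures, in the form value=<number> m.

value=3626 m

Shown intermediates are rounded — the algebra holds full float precision. Rounded just once: four significant digits.
Convert: Hardness H = 1.290 GPa = 1.290e+09 Pa.
Convert: Contact area A = 0.004293 m × 0.001361 m = 5.843e-06 m².
Collected in SI base units: W = 102.9 N, H = 1.290e+09 Pa, K = 2.887e-07.
Volume at the limit: V_lim = h_lim·A = 1.429e-05 · 5.843e-06 = 8.349e-11 m³.
So the life L = V_lim·H/(K·W) = 8.349e-11 · 1.290e+09 / (2.887e-07 · 102.9) = 3626 m.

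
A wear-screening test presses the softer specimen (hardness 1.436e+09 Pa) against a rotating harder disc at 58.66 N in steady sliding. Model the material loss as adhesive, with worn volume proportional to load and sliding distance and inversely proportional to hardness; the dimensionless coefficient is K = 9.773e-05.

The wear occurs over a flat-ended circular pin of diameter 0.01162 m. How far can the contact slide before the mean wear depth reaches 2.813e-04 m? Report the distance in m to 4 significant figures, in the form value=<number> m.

Displayed values are rounded; all arithmetic maintains full float precision. Rounded just once, at 4 significant figures.
Contact area A = π·d²/4 = π·(0.01162 m)²/4 = 1.060e-04 m².
As SI base values: W = 58.66 N, H = 1.436e+09 Pa, K = 9.773e-05.
Wearable volume V_lim = h_lim·A = 2.813e-04 · 1.060e-04 = 2.983e-08 m³.
Life L = V_lim·H/(K·W) = 2.983e-08 · 1.436e+09 / (9.773e-05 · 58.66) = 7472 m.

value=7472 m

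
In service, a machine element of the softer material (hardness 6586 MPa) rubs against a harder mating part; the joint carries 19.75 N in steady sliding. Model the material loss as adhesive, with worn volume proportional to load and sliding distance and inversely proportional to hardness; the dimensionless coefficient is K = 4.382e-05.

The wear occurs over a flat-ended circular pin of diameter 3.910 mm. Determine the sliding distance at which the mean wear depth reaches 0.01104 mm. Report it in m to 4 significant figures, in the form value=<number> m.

Intermediates are shown rounded, and every step maintains full float precision, and a lone final rounding to 4 significant figures.
Convert: Hardness H = 6586 MPa = 6.586e+09 Pa.
Convert: Pin diameter d = 3.910 mm = 0.003910 m. Contact area A = π·d²/4 = π·(0.003910 m)²/4 = 1.201e-05 m².
Convert: Depth limit h_lim = 0.01104 mm = 1.104e-05 m.
Collected in SI base units: W = 19.75 N, H = 6.586e+09 Pa, K = 4.382e-05.
Volume at the limit: V_lim = h_lim·A = 1.104e-05 · 1.201e-05 = 1.326e-10 m³.
Inverting, life L = V_lim·H/(K·W) = 1.326e-10 · 6.586e+09 / (4.382e-05 · 19.75) = 1009 m.

value=1009 m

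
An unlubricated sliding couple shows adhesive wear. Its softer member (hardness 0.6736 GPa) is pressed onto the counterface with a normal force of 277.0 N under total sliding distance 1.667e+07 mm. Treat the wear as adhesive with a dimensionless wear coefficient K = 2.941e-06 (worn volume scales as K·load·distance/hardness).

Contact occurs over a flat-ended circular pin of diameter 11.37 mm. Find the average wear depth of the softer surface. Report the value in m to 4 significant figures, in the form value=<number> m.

value=1.986e-04 m

Intermediate values are displayed rounded, and all arithmetic keeps full float precision, and one last rounding, at 4 significant figures.
The distance L = 1.667e+07 mm = 1.667e+04 m.
Hardness H = 0.6736 GPa = 6.736e+08 Pa.
Pin diameter d = 11.37 mm = 0.01137 m. Contact area A = π·d²/4 = π·(0.01137 m)²/4 = 1.015e-04 m².
Working in SI base units: W = 277.0 N, H = 6.736e+08 Pa, K = 2.941e-06.
The Archard volume V = K·W·L/H = 2.941e-06 · 277.0 · 1.667e+04 / 6.736e+08 = 2.016e-08 m³.
Wear depth h = V/A = 2.016e-08 / 1.015e-04 = 1.986e-04 m.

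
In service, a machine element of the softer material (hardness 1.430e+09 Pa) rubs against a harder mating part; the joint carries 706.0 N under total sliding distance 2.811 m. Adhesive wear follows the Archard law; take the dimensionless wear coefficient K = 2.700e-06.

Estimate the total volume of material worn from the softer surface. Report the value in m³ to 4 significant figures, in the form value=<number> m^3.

Every step holds full precision. The intermediates appear rounded, and a single final rounding: four significant digits.
Restated in SI base units: W = 706.0 N, H = 1.430e+09 Pa, K = 2.700e-06.
Volume removed: V = K·W·L/H = 2.700e-06 · 706.0 · 2.811 / 1.430e+09 = 3.747e-12 m³.

value=3.747e-12 m^3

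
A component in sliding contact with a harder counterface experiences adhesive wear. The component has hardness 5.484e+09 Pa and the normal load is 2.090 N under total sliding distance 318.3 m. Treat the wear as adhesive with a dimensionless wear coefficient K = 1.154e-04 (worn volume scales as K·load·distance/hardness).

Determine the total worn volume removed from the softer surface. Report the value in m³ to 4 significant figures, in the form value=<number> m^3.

value=1.400e-11 m^3

The algebra keeps full precision. Intermediates are displayed rounded; a single final rounding, at four significant figures.
SI base units throughout: W = 2.090 N, H = 5.484e+09 Pa, K = 1.154e-04.
Worn volume V = K·W·L/H = 1.154e-04 · 2.090 · 318.3 / 5.484e+09 = 1.400e-11 m³.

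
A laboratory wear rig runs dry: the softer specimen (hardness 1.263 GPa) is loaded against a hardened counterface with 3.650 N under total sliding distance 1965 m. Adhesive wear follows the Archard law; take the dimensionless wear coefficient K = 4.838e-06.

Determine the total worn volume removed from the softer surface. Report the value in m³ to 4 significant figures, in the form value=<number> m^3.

value=2.747e-11 m^3

Each operation keeps full precision; printed values are rounded — a lone final rounding, at 4 significant figures.
Hardness H = 1.263 GPa = 1.263e+09 Pa.
In SI base units: W = 3.650 N, H = 1.263e+09 Pa, K = 4.838e-06.
Archard relation: V = K·W·L/H = 4.838e-06 · 3.650 · 1965 / 1.263e+09 = 2.747e-11 m³.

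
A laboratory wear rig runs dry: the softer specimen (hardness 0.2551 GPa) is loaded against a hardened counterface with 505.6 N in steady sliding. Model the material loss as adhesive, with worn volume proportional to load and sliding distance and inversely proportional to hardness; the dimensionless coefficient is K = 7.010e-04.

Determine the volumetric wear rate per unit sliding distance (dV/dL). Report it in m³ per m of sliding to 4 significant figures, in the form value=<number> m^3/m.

value=1.389e-09 m^3/m

Intermediates are shown rounded, and each operation carries full precision — rounded once at the end to four significant figures.
Hardness H = 0.2551 GPa = 2.551e+08 Pa.
As SI base values: W = 505.6 N, H = 2.551e+08 Pa, K = 7.010e-04.
The wear rate dV/dL = K·W/H, per unit distance: 7.010e-04 · 505.6 / 2.551e+08 = 1.389e-09 m³/m.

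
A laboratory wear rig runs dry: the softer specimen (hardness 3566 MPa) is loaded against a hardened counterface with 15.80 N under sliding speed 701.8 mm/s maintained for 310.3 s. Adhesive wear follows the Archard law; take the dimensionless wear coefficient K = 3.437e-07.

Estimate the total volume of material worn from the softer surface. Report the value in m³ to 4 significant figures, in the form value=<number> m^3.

All working math runs at exact precision. Intermediates are displayed rounded; rounded once at the end: four significant digits.
Convert: Sliding speed v = 701.8 mm/s = 0.7018 m/s. Distance covered L = v·t = 0.7018 m/s × 310.3 s = 217.8 m.
Convert: Hardness H = 3566 MPa = 3.566e+09 Pa.
In SI base units: W = 15.80 N, H = 3.566e+09 Pa, K = 3.437e-07.
Archard relation: V = K·W·L/H = 3.437e-07 · 15.80 · 217.8 / 3.566e+09 = 3.316e-13 m³.

value=3.316e-13 m^3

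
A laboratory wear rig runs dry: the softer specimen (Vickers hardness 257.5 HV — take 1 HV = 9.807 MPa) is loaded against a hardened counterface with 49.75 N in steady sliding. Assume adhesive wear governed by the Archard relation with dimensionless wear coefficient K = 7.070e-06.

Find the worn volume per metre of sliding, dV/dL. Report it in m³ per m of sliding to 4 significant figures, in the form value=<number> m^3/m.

Shown intermediates are rounded — each operation maintains exact precision. Rounded just once: 4 significant digits.
Convert: Hardness H = 257.5 HV × 9.807 MPa/HV = 2525 MPa = 2.525e+09 Pa.
As SI base values: W = 49.75 N, H = 2.525e+09 Pa, K = 7.070e-06.
Volumetric rate dV/dL = K·W/H: 7.070e-06 · 49.75 / 2.525e+09 = 1.393e-13 m³/m.

value=1.393e-13 m^3/m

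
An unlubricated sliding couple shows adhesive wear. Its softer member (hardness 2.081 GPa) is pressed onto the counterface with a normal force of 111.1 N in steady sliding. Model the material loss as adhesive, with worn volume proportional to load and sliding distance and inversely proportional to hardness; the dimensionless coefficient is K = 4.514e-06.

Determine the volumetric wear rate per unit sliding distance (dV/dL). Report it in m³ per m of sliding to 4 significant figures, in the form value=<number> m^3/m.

Each operation carries full precision — displayed values are rounded, and a single final rounding, at 4 significant digits.
Hardness H = 2.081 GPa = 2.081e+09 Pa.
In SI base units, W = 111.1 N, H = 2.081e+09 Pa, K = 4.514e-06.
Sliding wear rate dV/dL = K·W/H: 4.514e-06 · 111.1 / 2.081e+09 = 2.410e-13 m³/m.

value=2.410e-13 m^3/m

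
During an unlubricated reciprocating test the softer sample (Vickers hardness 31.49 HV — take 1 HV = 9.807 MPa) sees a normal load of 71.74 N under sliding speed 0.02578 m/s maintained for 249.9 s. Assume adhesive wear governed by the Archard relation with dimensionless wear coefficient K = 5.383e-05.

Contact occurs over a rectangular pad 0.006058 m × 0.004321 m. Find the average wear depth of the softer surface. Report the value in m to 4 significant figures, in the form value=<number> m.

All working math carries full precision; the intermediates are printed rounded — rounded once at the end to 4 significant digits.
Convert: Total distance L = v·t = 0.02578 m/s × 249.9 s = 6.442 m.
Convert: Hardness H = 31.49 HV × 9.807 MPa/HV = 308.8 MPa = 3.088e+08 Pa.
Convert: Contact area A = 0.006058 m × 0.004321 m = 2.618e-05 m².
SI base units throughout: W = 71.74 N, H = 3.088e+08 Pa, K = 5.383e-05.
Wear volume V = K·W·L/H = 5.383e-05 · 71.74 · 6.442 / 3.088e+08 = 8.056e-11 m³.
Mean depth h = V/A = 8.056e-11 / 2.618e-05 = 3.078e-06 m.

value=3.078e-06 m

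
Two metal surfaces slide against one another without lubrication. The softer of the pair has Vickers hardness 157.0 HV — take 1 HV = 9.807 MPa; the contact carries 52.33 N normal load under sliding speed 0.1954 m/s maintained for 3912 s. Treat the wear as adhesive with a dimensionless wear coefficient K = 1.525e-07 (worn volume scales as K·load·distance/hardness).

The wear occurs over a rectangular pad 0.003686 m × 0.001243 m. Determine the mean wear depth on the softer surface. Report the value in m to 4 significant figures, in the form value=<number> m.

value=8.647e-07 m

Every step carries full precision. Quoted intermediates are rounded — one final rounding to four significant digits.
Path length L = v·t = 0.1954 m/s × 3912 s = 764.4 m.
Hardness H = 157.0 HV × 9.807 MPa/HV = 1540 MPa = 1.540e+09 Pa.
Contact area A = 0.003686 m × 0.001243 m = 4.582e-06 m².
In SI base units: W = 52.33 N, H = 1.540e+09 Pa, K = 1.525e-07.
Volume removed: V = K·W·L/H = 1.525e-07 · 52.33 · 764.4 / 1.540e+09 = 3.962e-12 m³.
Depth of wear h = V/A = 3.962e-12 / 4.582e-06 = 8.647e-07 m.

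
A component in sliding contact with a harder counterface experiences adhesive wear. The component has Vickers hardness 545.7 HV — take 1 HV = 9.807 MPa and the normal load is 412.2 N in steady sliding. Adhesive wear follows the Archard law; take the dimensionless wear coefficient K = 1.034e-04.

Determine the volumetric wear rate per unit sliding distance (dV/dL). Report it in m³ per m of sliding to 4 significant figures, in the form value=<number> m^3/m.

Printed values are rounded; every step holds full precision, and rounded once at the end to 4 significant figures.
Hardness H = 545.7 HV × 9.807 MPa/HV = 5352 MPa = 5.352e+09 Pa.
In SI base units: W = 412.2 N, H = 5.352e+09 Pa, K = 1.034e-04.
Volumetric rate dV/dL = K·W/H (no L dependence): 1.034e-04 · 412.2 / 5.352e+09 = 7.964e-12 m³/m.

value=7.964e-12 m^3/m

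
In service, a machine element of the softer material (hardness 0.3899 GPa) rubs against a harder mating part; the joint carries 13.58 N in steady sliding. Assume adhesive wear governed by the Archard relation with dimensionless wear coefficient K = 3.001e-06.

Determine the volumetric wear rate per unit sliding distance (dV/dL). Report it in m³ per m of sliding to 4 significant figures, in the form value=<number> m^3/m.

value=1.045e-13 m^3/m

Intermediates appear rounded; all working math maintains exact precision; one final rounding, at 4 significant digits.
Hardness H = 0.3899 GPa = 3.899e+08 Pa.
Expressed in SI base units: W = 13.58 N, H = 3.899e+08 Pa, K = 3.001e-06.
The wear rate dV/dL = K·W/H (independent of L): 3.001e-06 · 13.58 / 3.899e+08 = 1.045e-13 m³/m.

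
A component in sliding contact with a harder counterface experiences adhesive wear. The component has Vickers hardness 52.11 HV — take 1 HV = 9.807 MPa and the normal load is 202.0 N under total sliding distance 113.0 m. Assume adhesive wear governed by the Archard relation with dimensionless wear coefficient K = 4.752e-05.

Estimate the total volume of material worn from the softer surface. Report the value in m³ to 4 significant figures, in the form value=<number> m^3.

value=2.123e-09 m^3

The intermediates are shown rounded. Every step maintains full precision, and a lone final rounding: 4 significant figures.
Convert: Hardness H = 52.11 HV × 9.807 MPa/HV = 511.0 MPa = 5.110e+08 Pa.
In SI base units, W = 202.0 N, H = 5.110e+08 Pa, K = 4.752e-05.
The Archard volume V = K·W·L/H = 4.752e-05 · 202.0 · 113.0 / 5.110e+08 = 2.123e-09 m³.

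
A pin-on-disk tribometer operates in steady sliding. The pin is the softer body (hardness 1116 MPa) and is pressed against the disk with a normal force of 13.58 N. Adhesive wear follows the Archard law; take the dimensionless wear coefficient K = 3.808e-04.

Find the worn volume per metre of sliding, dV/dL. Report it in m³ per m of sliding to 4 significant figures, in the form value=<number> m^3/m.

Intermediates are printed rounded. Every step maintains exact precision — one last rounding: 4 significant digits.
Hardness H = 1116 MPa = 1.116e+09 Pa.
Expressed in SI base units: W = 13.58 N, H = 1.116e+09 Pa, K = 3.808e-04.
Sliding wear rate dV/dL = K·W/H, per unit distance: 3.808e-04 · 13.58 / 1.116e+09 = 4.634e-12 m³/m.

value=4.634e-12 m^3/m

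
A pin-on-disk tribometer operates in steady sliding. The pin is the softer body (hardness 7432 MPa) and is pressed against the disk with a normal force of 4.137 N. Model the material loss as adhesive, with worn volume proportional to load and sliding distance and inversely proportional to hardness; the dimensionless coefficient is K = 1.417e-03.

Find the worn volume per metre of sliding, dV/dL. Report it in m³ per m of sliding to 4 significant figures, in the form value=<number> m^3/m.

value=7.888e-13 m^3/m

Displayed values are rounded — all working math maintains full precision. Rounded just once to 4 significant figures.
Convert: Hardness H = 7432 MPa = 7.432e+09 Pa.
Collected in SI base units: W = 4.137 N, H = 7.432e+09 Pa, K = 1.417e-03.
Rate of wear dV/dL = K·W/H (no L dependence): 1.417e-03 · 4.137 / 7.432e+09 = 7.888e-13 m³/m.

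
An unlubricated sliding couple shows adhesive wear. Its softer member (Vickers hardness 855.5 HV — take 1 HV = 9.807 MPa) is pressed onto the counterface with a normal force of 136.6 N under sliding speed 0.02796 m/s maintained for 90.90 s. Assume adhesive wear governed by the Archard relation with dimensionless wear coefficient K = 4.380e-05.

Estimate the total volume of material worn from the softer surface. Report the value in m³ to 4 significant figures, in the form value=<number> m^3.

Intermediates are displayed rounded, and all arithmetic maintains full float precision; a lone final rounding to four significant figures.
Distance L = v·t = 0.02796 m/s × 90.90 s = 2.542 m.
Hardness H = 855.5 HV × 9.807 MPa/HV = 8390 MPa = 8.390e+09 Pa.
Working in SI base units: W = 136.6 N, H = 8.390e+09 Pa, K = 4.380e-05.
Archard volume V = K·W·L/H = 4.380e-05 · 136.6 · 2.542 / 8.390e+09 = 1.812e-12 m³.

value=1.812e-12 m^3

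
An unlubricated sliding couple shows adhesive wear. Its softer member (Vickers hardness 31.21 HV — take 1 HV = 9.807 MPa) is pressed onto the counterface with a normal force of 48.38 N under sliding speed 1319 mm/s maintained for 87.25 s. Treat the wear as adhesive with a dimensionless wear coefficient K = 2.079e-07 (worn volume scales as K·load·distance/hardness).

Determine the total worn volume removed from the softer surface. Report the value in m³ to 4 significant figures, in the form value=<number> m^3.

Every step runs at full precision. Intermediates appear rounded. Rounded once at the end, at 4 significant figures.
Convert: Sliding speed v = 1319 mm/s = 1.319 m/s. The distance L = v·t = 1.319 m/s × 87.25 s = 115.1 m.
Convert: Hardness H = 31.21 HV × 9.807 MPa/HV = 306.1 MPa = 3.061e+08 Pa.
Expressed in SI base units: W = 48.38 N, H = 3.061e+08 Pa, K = 2.079e-07.
Worn volume V = K·W·L/H = 2.079e-07 · 48.38 · 115.1 / 3.061e+08 = 3.782e-12 m³.

value=3.782e-12 m^3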